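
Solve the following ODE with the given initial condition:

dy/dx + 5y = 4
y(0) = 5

General solution: y = 4/5 + Ce^(-5x)
Applying y(0) = 5: C = 5 - 4/5 = 21/5
Particular solution: y = 4/5 + (21/5)e^(-5x)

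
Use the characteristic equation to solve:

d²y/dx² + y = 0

Characteristic equation: r² + 1 = 0
Roots: r = ±i (complex conjugates)
General solution: y = C₁cos(x) + C₂sin(x)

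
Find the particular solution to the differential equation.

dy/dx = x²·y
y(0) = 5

General solution: y = Ce^(x³/3)
Applying IC y(0) = 5:
Particular solution: y = 5e^(x³/3)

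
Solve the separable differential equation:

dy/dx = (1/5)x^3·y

Separating variables and integrating:
ln|y| = x^4/20 + C

General solution: y = Ce^(x^4/20)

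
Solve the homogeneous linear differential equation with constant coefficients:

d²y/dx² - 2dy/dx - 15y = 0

Characteristic equation: r² - 2r - 15 = 0
Roots: r = 5, -3 (distinct real)
General solution: y = C₁e^(5x) + C₂e^(-3x)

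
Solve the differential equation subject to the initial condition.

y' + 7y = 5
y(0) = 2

General solution: y = 5/7 + Ce^(-7x)
Applying y(0) = 2: C = 2 - 5/7 = 9/7
Particular solution: y = 5/7 + (9/7)e^(-7x)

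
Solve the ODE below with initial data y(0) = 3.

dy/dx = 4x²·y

General solution: y = Ce^(4x³/3)
Applying IC y(0) = 3:
Particular solution: y = 3e^(4x³/3)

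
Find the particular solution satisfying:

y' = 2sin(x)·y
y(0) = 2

General solution: y = Ce^(-2cos(x))
Applying IC y(0) = 2:
Particular solution: y = 2e^(2(1-cos(x)))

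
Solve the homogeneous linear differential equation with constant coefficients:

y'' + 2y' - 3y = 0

Characteristic equation: r² + 2r - 3 = 0
Roots: r = 1, -3 (distinct real)
General solution: y = C₁e^x + C₂e^(-3x)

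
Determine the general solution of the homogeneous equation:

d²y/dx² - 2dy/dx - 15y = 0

Characteristic equation: r² - 2r - 15 = 0
Roots: r = 5, -3 (distinct real)
General solution: y = C₁e^(5x) + C₂e^(-3x)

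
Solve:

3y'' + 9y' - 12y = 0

Characteristic equation: 3r² + 9r - 12 = 0
Divide by 3: r² + 3r - 4 = 0
Roots: r = 1, -4 (distinct real)
General solution: y = C₁e^x + C₂e^(-4x)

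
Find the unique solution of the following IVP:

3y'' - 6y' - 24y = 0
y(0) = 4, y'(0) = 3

General solution: y = C₁e^(4x) + C₂e^(-2x)
Applying ICs: C₁ = 11/6, C₂ = 13/6
Particular solution: y = (11/6)e^(4x) + (13/6)e^(-2x)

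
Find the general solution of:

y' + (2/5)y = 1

Using integrating factor method:

General solution: y = 5/2 + Ce^(-2x/5)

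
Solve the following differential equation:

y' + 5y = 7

Using integrating factor method:

General solution: y = 7/5 + Ce^(-5x)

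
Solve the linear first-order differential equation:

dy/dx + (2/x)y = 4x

Using integrating factor method:

General solution: y = x^2 + Cx^(-2)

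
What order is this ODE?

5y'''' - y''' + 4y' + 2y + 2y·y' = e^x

The order is 4 (highest derivative is of order 4).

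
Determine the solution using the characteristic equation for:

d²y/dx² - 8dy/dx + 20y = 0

Characteristic equation: r² - 8r + 20 = 0
Roots: r = 4 ± 2i (complex conjugates)
General solution: y = e^(4x)(C₁cos(2x) + C₂sin(2x))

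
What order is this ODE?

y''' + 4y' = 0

The order is 3 (highest derivative is of order 3).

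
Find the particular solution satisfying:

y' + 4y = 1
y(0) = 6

General solution: y = 1/4 + Ce^(-4x)
Applying y(0) = 6: C = 6 - 1/4 = 23/4
Particular solution: y = 1/4 + (23/4)e^(-4x)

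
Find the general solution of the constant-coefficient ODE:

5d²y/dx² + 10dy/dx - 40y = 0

Characteristic equation: 5r² + 10r - 40 = 0
Divide by 5: r² + 2r - 8 = 0
Roots: r = 2, -4 (distinct real)
General solution: y = C₁e^(2x) + C₂e^(-4x)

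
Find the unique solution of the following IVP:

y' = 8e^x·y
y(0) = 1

General solution: y = Ce^(8e^x)
Applying IC y(0) = 1:
Particular solution: y = e^(8(e^x - 1))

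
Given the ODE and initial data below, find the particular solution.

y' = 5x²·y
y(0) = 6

General solution: y = Ce^(5x³/3)
Applying IC y(0) = 6:
Particular solution: y = 6e^(5x³/3)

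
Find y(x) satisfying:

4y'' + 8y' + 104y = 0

Characteristic equation: 4r² + 8r + 104 = 0
Divide by 4: r² + 2r + 26 = 0
Roots: r = -1 ± 5i (complex conjugates)
General solution: y = e^(-x)(C₁cos(5x) + C₂sin(5x))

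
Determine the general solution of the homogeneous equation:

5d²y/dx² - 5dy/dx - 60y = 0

Characteristic equation: 5r² - 5r - 60 = 0
Divide by 5: r² - r - 12 = 0
Roots: r = 4, -3 (distinct real)
General solution: y = C₁e^(4x) + C₂e^(-3x)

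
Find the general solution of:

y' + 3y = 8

Using integrating factor method:

General solution: y = 8/3 + Ce^(-3x)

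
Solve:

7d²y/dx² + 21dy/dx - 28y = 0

Characteristic equation: 7r² + 21r - 28 = 0
Divide by 7: r² + 3r - 4 = 0
Roots: r = 1, -4 (distinct real)
General solution: y = C₁e^x + C₂e^(-4x)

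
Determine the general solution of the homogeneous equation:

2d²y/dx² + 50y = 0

Characteristic equation: 2r² + 50 = 0
Divide by 2: r² + 25 = 0
Roots: r = ±5i (complex conjugates)
General solution: y = C₁cos(5x) + C₂sin(5x)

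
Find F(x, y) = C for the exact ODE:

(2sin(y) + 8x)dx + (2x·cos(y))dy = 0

Verify exactness: ∂M/∂y = ∂N/∂x ✓
Find F(x,y) such that ∂F/∂x = M, ∂F/∂y = N
Solution: 2x·sin(y) + 4x² = C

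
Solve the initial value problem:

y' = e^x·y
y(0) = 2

General solution: y = Ce^(e^x)
Applying IC y(0) = 2:
Particular solution: y = 2e^(e^x - 1)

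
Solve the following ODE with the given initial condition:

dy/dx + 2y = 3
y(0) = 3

General solution: y = 3/2 + Ce^(-2x)
Applying y(0) = 3: C = 3 - 3/2 = 3/2
Particular solution: y = 3/2 + (3/2)e^(-2x)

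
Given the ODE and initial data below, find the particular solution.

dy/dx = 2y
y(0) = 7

General solution: y = Ce^(2x)
Applying IC y(0) = 7:
Particular solution: y = 7e^(2x)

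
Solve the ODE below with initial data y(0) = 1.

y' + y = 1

General solution: y = 1 + Ce^(-x)
Applying y(0) = 1: C = 1 - 1 = 0
Particular solution: y = 1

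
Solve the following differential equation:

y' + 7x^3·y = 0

Using integrating factor method:

General solution: y = Ce^(-7x^4/4)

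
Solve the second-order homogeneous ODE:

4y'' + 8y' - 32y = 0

Characteristic equation: 4r² + 8r - 32 = 0
Divide by 4: r² + 2r - 8 = 0
Roots: r = 2, -4 (distinct real)
General solution: y = C₁e^(2x) + C₂e^(-4x)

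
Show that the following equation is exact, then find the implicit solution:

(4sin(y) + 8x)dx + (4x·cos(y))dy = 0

Verify exactness: ∂M/∂y = ∂N/∂x ✓
Find F(x,y) such that ∂F/∂x = M, ∂F/∂y = N
Solution: 4x·sin(y) + 4x² = C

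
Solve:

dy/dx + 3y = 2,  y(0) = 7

General solution: y = 2/3 + Ce^(-3x)
Applying y(0) = 7: C = 7 - 2/3 = 19/3
Particular solution: y = 2/3 + (19/3)e^(-3x)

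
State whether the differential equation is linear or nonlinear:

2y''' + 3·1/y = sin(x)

Nonlinear (1/y term)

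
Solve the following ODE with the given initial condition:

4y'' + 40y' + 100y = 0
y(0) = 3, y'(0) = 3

General solution: y = (C₁ + C₂x)e^(-5x)
Repeated root r = -5
Applying ICs: C₁ = 3, C₂ = 18
Particular solution: y = (3 + 18x)e^(-5x)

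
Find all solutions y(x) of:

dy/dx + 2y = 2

Using integrating factor method:

General solution: y = 1 + Ce^(-2x)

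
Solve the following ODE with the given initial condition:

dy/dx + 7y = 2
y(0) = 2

General solution: y = 2/7 + Ce^(-7x)
Applying y(0) = 2: C = 2 - 2/7 = 12/7
Particular solution: y = 2/7 + (12/7)e^(-7x)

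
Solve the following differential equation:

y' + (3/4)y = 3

Using integrating factor method:

General solution: y = 4 + Ce^(-3x/4)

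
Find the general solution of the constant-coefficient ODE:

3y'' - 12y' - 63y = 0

Characteristic equation: 3r² - 12r - 63 = 0
Divide by 3: r² - 4r - 21 = 0
Roots: r = 7, -3 (distinct real)
General solution: y = C₁e^(7x) + C₂e^(-3x)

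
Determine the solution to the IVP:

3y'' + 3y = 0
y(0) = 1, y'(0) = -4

General solution: y = C₁cos(x) + C₂sin(x)
Complex roots r = ±i
Applying ICs: C₁ = 1, C₂ = -4
Particular solution: y = cos(x) - 4sin(x)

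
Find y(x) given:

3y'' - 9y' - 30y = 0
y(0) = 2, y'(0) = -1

General solution: y = C₁e^(5x) + C₂e^(-2x)
Applying ICs: C₁ = 3/7, C₂ = 11/7
Particular solution: y = (3/7)e^(5x) + (11/7)e^(-2x)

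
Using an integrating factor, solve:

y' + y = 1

Using integrating factor method:

General solution: y = 1 + Ce^(-x)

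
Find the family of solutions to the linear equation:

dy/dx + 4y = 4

Using integrating factor method:

General solution: y = 1 + Ce^(-4x)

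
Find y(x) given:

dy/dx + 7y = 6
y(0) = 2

General solution: y = 6/7 + Ce^(-7x)
Applying y(0) = 2: C = 2 - 6/7 = 8/7
Particular solution: y = 6/7 + (8/7)e^(-7x)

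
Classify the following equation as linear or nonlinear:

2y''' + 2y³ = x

Nonlinear (y³ term)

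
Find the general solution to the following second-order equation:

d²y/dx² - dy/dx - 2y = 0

Characteristic equation: r² - r - 2 = 0
Roots: r = 2, -1 (distinct real)
General solution: y = C₁e^(2x) + C₂e^(-x)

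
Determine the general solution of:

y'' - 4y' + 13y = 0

Characteristic equation: r² - 4r + 13 = 0
Roots: r = 2 ± 3i (complex conjugates)
General solution: y = e^(2x)(C₁cos(3x) + C₂sin(3x))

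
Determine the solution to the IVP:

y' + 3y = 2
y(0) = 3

General solution: y = 2/3 + Ce^(-3x)
Applying y(0) = 3: C = 3 - 2/3 = 7/3
Particular solution: y = 2/3 + (7/3)e^(-3x)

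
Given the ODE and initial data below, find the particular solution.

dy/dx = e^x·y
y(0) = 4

General solution: y = Ce^(e^x)
Applying IC y(0) = 4:
Particular solution: y = 4e^(e^x - 1)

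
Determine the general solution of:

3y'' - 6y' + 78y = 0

Characteristic equation: 3r² - 6r + 78 = 0
Divide by 3: r² - 2r + 26 = 0
Roots: r = 1 ± 5i (complex conjugates)
General solution: y = e^x(C₁cos(5x) + C₂sin(5x))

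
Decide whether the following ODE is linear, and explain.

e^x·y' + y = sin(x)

Linear (y and its derivatives appear to the first power only, no products of y terms)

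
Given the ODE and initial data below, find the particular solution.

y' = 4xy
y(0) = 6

General solution: y = Ce^(2x²)
Applying IC y(0) = 6:
Particular solution: y = 6e^(2x²)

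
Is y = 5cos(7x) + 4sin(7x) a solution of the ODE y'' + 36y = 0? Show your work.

Verification:
y'' = -245cos(7x) - 196sin(7x)
y'' + 36y ≠ 0 (frequency mismatch: got 49 instead of 36)

No, it is not a solution.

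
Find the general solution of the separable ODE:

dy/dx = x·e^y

Separating variables and integrating:
-e^(-y) = x²/2 + C

General solution: y = -ln(C - x²/2)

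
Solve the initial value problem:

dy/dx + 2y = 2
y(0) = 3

General solution: y = 1 + Ce^(-2x)
Applying y(0) = 3: C = 3 - 1 = 2
Particular solution: y = 1 + 2e^(-2x)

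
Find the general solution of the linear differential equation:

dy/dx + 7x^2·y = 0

Using integrating factor method:

General solution: y = Ce^(-7x^3/3)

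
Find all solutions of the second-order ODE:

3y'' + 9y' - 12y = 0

Characteristic equation: 3r² + 9r - 12 = 0
Divide by 3: r² + 3r - 4 = 0
Roots: r = 1, -4 (distinct real)
General solution: y = C₁e^x + C₂e^(-4x)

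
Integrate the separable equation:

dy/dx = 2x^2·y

Separating variables and integrating:
ln|y| = 2x^3/3 + C

General solution: y = Ce^(2x^3/3)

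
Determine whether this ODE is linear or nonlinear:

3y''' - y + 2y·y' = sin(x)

Nonlinear (product y·y')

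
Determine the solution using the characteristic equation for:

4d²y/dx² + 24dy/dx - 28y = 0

Characteristic equation: 4r² + 24r - 28 = 0
Divide by 4: r² + 6r - 7 = 0
Roots: r = 1, -7 (distinct real)
General solution: y = C₁e^x + C₂e^(-7x)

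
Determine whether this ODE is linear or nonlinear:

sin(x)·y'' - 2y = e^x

Linear (y and its derivatives appear to the first power only, no products of y terms)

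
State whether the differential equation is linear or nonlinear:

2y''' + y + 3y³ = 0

Nonlinear (y³ term)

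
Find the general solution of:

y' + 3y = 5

Using integrating factor method:

General solution: y = 5/3 + Ce^(-3x)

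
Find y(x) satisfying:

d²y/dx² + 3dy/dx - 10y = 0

Characteristic equation: r² + 3r - 10 = 0
Roots: r = 2, -5 (distinct real)
General solution: y = C₁e^(2x) + C₂e^(-5x)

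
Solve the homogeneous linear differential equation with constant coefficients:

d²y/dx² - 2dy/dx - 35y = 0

Characteristic equation: r² - 2r - 35 = 0
Roots: r = 7, -5 (distinct real)
General solution: y = C₁e^(7x) + C₂e^(-5x)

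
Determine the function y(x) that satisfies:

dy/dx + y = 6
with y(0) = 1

General solution: y = 6 + Ce^(-x)
Applying y(0) = 1: C = 1 - 6 = -5
Particular solution: y = 6 - 5e^(-x)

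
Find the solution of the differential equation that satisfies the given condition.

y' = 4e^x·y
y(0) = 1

General solution: y = Ce^(4e^x)
Applying IC y(0) = 1:
Particular solution: y = e^(4(e^x - 1))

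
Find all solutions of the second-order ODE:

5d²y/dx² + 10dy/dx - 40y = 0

Characteristic equation: 5r² + 10r - 40 = 0
Divide by 5: r² + 2r - 8 = 0
Roots: r = 2, -4 (distinct real)
General solution: y = C₁e^(2x) + C₂e^(-4x)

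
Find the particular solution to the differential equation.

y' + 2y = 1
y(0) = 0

General solution: y = 1/2 + Ce^(-2x)
Applying y(0) = 0: C = 0 - 1/2 = -1/2
Particular solution: y = 1/2 - (1/2)e^(-2x)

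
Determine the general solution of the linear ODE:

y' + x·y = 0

Using integrating factor method:

General solution: y = Ce^(-x^2/2)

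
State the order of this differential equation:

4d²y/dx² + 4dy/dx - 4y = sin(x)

The order is 2 (highest derivative is of order 2).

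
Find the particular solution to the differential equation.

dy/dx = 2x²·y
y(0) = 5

General solution: y = Ce^(2x³/3)
Applying IC y(0) = 5:
Particular solution: y = 5e^(2x³/3)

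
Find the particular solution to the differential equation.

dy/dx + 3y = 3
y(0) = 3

General solution: y = 1 + Ce^(-3x)
Applying y(0) = 3: C = 3 - 1 = 2
Particular solution: y = 1 + 2e^(-3x)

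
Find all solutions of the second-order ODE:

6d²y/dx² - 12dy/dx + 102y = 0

Characteristic equation: 6r² - 12r + 102 = 0
Divide by 6: r² - 2r + 17 = 0
Roots: r = 1 ± 4i (complex conjugates)
General solution: y = e^x(C₁cos(4x) + C₂sin(4x))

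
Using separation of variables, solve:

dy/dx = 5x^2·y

Separating variables and integrating:
ln|y| = 5x^3/3 + C

General solution: y = Ce^(5x^3/3)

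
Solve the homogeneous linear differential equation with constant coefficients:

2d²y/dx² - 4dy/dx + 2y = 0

Characteristic equation: 2r² - 4r + 2 = 0
Divide by 2: r² - 2r + 1 = 0
Factored: (r - 1)² = 0
Repeated root: r = 1
General solution: y = (C₁ + C₂x)e^x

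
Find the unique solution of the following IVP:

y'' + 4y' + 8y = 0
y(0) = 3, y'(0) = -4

General solution: y = e^(-2x)(C₁cos(2x) + C₂sin(2x))
Complex roots r = -2 ± 2i
Applying ICs: C₁ = 3, C₂ = 1
Particular solution: y = e^(-2x)(3cos(2x) + sin(2x))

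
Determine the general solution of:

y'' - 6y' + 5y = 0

Characteristic equation: r² - 6r + 5 = 0
Roots: r = 1, 5 (distinct real)
General solution: y = C₁e^x + C₂e^(5x)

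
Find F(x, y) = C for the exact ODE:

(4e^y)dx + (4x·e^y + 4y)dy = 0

Verify exactness: ∂M/∂y = ∂N/∂x ✓
Find F(x,y) such that ∂F/∂x = M, ∂F/∂y = N
Solution: 4x·e^y + 2y² = C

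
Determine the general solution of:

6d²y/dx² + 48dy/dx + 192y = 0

Characteristic equation: 6r² + 48r + 192 = 0
Divide by 6: r² + 8r + 32 = 0
Roots: r = -4 ± 4i (complex conjugates)
General solution: y = e^(-4x)(C₁cos(4x) + C₂sin(4x))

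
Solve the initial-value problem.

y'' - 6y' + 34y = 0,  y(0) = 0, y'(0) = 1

General solution: y = e^(3x)(C₁cos(5x) + C₂sin(5x))
Complex roots r = 3 ± 5i
Applying ICs: C₁ = 0, C₂ = 1/5
Particular solution: y = e^(3x)((1/5)sin(5x))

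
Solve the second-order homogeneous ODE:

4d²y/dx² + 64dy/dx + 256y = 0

Characteristic equation: 4r² + 64r + 256 = 0
Divide by 4: r² + 16r + 64 = 0
Factored: (r + 8)² = 0
Repeated root: r = -8
General solution: y = (C₁ + C₂x)e^(-8x)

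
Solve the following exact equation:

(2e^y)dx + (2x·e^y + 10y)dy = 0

Verify exactness: ∂M/∂y = ∂N/∂x ✓
Find F(x,y) such that ∂F/∂x = M, ∂F/∂y = N
Solution: 2x·e^y + 5y² = C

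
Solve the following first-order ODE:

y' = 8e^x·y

Separating variables and integrating:
ln|y| = 8e^x + C

General solution: y = Ce^(8e^x)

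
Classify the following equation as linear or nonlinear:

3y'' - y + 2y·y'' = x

Nonlinear (y·y'' term)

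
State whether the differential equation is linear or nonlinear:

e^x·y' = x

Linear (y and its derivatives appear to the first power only, no products of y terms)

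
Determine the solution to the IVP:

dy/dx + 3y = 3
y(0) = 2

General solution: y = 1 + Ce^(-3x)
Applying y(0) = 2: C = 2 - 1 = 1
Particular solution: y = 1 + e^(-3x)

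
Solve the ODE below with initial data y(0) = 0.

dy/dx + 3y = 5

General solution: y = 5/3 + Ce^(-3x)
Applying y(0) = 0: C = 0 - 5/3 = -5/3
Particular solution: y = 5/3 - (5/3)e^(-3x)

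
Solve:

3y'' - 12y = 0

Characteristic equation: 3r² - 12 = 0
Divide by 3: r² - 4 = 0
Roots: r = 2, -2 (distinct real)
General solution: y = C₁e^(2x) + C₂e^(-2x)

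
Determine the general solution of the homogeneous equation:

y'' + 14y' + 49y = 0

Characteristic equation: r² + 14r + 49 = 0
Factored: (r + 7)² = 0
Repeated root: r = -7
General solution: y = (C₁ + C₂x)e^(-7x)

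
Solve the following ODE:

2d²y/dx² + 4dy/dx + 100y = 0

Characteristic equation: 2r² + 4r + 100 = 0
Divide by 2: r² + 2r + 50 = 0
Roots: r = -1 ± 7i (complex conjugates)
General solution: y = e^(-x)(C₁cos(7x) + C₂sin(7x))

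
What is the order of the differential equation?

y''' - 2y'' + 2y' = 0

The order is 3 (highest derivative is of order 3).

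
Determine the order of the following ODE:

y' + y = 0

The order is 1 (highest derivative is of order 1).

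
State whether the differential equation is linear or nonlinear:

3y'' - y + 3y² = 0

Nonlinear (y² term)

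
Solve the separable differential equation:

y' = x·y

Separating variables and integrating:
ln|y| = x^2/2 + C

General solution: y = Ce^(x^2/2)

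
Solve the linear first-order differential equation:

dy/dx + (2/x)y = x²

Using integrating factor method:

General solution: y = (1/5)x^3 + Cx^(-2)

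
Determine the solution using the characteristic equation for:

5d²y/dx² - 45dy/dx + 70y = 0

Characteristic equation: 5r² - 45r + 70 = 0
Divide by 5: r² - 9r + 14 = 0
Roots: r = 7, 2 (distinct real)
General solution: y = C₁e^(7x) + C₂e^(2x)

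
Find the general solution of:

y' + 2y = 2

Using integrating factor method:

General solution: y = 1 + Ce^(-2x)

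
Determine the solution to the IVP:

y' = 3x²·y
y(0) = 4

General solution: y = Ce^(x³)
Applying IC y(0) = 4:
Particular solution: y = 4e^(x³)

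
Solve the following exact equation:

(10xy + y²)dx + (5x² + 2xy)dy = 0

Verify exactness: ∂M/∂y = ∂N/∂x ✓
Find F(x,y) such that ∂F/∂x = M, ∂F/∂y = N
Solution: 5x²y + xy² = C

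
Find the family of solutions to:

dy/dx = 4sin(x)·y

Separating variables and integrating:
ln|y| = -4cos(x) + C

General solution: y = Ce^(-4cos(x))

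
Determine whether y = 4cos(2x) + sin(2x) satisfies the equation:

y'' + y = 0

Verification:
y'' = -16cos(2x) - 4sin(2x)
y'' + y ≠ 0 (frequency mismatch: got 4 instead of 1)

No, it is not a solution.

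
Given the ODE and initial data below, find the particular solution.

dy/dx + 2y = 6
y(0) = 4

General solution: y = 3 + Ce^(-2x)
Applying y(0) = 4: C = 4 - 3 = 1
Particular solution: y = 3 + e^(-2x)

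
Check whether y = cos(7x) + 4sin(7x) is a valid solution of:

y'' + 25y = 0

Verification:
y'' = -49cos(7x) - 196sin(7x)
y'' + 25y ≠ 0 (frequency mismatch: got 49 instead of 25)

No, it is not a solution.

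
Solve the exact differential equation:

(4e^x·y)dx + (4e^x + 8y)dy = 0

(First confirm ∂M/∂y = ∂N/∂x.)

Verify exactness: ∂M/∂y = ∂N/∂x ✓
Find F(x,y) such that ∂F/∂x = M, ∂F/∂y = N
Solution: 4e^x·y + 4y² = C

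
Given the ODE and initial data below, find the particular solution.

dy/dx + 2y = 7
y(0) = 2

General solution: y = 7/2 + Ce^(-2x)
Applying y(0) = 2: C = 2 - 7/2 = -3/2
Particular solution: y = 7/2 - (3/2)e^(-2x)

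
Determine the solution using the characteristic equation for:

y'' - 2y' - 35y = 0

Characteristic equation: r² - 2r - 35 = 0
Roots: r = 7, -5 (distinct real)
General solution: y = C₁e^(7x) + C₂e^(-5x)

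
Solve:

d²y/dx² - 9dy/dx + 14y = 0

Characteristic equation: r² - 9r + 14 = 0
Roots: r = 2, 7 (distinct real)
General solution: y = C₁e^(2x) + C₂e^(7x)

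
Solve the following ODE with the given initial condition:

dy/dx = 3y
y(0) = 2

General solution: y = Ce^(3x)
Applying IC y(0) = 2:
Particular solution: y = 2e^(3x)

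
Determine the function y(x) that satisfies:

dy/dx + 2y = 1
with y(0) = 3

General solution: y = 1/2 + Ce^(-2x)
Applying y(0) = 3: C = 3 - 1/2 = 5/2
Particular solution: y = 1/2 + (5/2)e^(-2x)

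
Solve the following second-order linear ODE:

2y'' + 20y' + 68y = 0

Characteristic equation: 2r² + 20r + 68 = 0
Divide by 2: r² + 10r + 34 = 0
Roots: r = -5 ± 3i (complex conjugates)
General solution: y = e^(-5x)(C₁cos(3x) + C₂sin(3x))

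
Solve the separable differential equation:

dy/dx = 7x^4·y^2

Separating variables and integrating:
-1/y = 7x^5/5 + C

General solution: y^-1 = (-7/5)x^5 + C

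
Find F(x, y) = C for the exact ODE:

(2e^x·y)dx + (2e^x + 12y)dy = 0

Verify exactness: ∂M/∂y = ∂N/∂x ✓
Find F(x,y) such that ∂F/∂x = M, ∂F/∂y = N
Solution: 2e^x·y + 6y² = C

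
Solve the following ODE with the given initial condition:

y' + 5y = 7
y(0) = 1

General solution: y = 7/5 + Ce^(-5x)
Applying y(0) = 1: C = 1 - 7/5 = -2/5
Particular solution: y = 7/5 - (2/5)e^(-5x)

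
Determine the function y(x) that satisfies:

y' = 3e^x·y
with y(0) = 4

General solution: y = Ce^(3e^x)
Applying IC y(0) = 4:
Particular solution: y = 4e^(3(e^x - 1))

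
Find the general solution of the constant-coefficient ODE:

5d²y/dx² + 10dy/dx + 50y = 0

Characteristic equation: 5r² + 10r + 50 = 0
Divide by 5: r² + 2r + 10 = 0
Roots: r = -1 ± 3i (complex conjugates)
General solution: y = e^(-x)(C₁cos(3x) + C₂sin(3x))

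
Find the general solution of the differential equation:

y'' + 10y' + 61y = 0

Characteristic equation: r² + 10r + 61 = 0
Roots: r = -5 ± 6i (complex conjugates)
General solution: y = e^(-5x)(C₁cos(6x) + C₂sin(6x))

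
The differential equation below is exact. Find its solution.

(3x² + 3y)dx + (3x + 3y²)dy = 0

Verify exactness: ∂M/∂y = ∂N/∂x ✓
Find F(x,y) such that ∂F/∂x = M, ∂F/∂y = N
Solution: x³ + 3xy + y³ = C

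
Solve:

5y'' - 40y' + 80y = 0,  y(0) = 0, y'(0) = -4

General solution: y = (C₁ + C₂x)e^(4x)
Repeated root r = 4
Applying ICs: C₁ = 0, C₂ = -4
Particular solution: y = -4xe^(4x)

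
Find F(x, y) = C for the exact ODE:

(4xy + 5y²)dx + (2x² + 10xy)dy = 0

Verify exactness: ∂M/∂y = ∂N/∂x ✓
Find F(x,y) such that ∂F/∂x = M, ∂F/∂y = N
Solution: 2x²y + 5xy² = C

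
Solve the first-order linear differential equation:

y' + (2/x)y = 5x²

Using integrating factor method:

General solution: y = x^3 + Cx^(-2)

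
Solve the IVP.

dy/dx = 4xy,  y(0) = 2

General solution: y = Ce^(2x²)
Applying IC y(0) = 2:
Particular solution: y = 2e^(2x²)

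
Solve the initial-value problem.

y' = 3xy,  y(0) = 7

General solution: y = Ce^(3x²/2)
Applying IC y(0) = 7:
Particular solution: y = 7e^(3x²/2)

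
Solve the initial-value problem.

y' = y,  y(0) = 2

General solution: y = Ce^x
Applying IC y(0) = 2:
Particular solution: y = 2e^x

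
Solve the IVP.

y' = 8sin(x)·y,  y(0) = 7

General solution: y = Ce^(-8cos(x))
Applying IC y(0) = 7:
Particular solution: y = 7e^(8(1-cos(x)))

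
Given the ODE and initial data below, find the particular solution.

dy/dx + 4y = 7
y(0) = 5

General solution: y = 7/4 + Ce^(-4x)
Applying y(0) = 5: C = 5 - 7/4 = 13/4
Particular solution: y = 7/4 + (13/4)e^(-4x)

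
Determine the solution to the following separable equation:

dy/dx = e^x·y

Separating variables and integrating:
ln|y| = e^x + C

General solution: y = Ce^(e^x)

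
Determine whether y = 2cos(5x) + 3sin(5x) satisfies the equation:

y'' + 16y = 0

Verification:
y'' = -50cos(5x) - 75sin(5x)
y'' + 16y ≠ 0 (frequency mismatch: got 25 instead of 16)

No, it is not a solution.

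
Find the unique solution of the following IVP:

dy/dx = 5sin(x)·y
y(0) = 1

General solution: y = Ce^(-5cos(x))
Applying IC y(0) = 1:
Particular solution: y = e^(5(1-cos(x)))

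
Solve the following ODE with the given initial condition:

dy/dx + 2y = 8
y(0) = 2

General solution: y = 4 + Ce^(-2x)
Applying y(0) = 2: C = 2 - 4 = -2
Particular solution: y = 4 - 2e^(-2x)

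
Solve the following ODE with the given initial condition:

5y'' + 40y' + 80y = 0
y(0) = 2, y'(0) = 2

General solution: y = (C₁ + C₂x)e^(-4x)
Repeated root r = -4
Applying ICs: C₁ = 2, C₂ = 10
Particular solution: y = (2 + 10x)e^(-4x)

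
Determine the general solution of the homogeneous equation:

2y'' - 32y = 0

Characteristic equation: 2r² - 32 = 0
Divide by 2: r² - 16 = 0
Roots: r = 4, -4 (distinct real)
General solution: y = C₁e^(4x) + C₂e^(-4x)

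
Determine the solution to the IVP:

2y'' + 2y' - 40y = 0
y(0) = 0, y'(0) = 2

General solution: y = C₁e^(4x) + C₂e^(-5x)
Applying ICs: C₁ = 2/9, C₂ = -2/9
Particular solution: y = (2/9)e^(4x) - (2/9)e^(-5x)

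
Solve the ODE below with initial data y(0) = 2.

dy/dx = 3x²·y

General solution: y = Ce^(x³)
Applying IC y(0) = 2:
Particular solution: y = 2e^(x³)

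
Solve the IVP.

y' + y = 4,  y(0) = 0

General solution: y = 4 + Ce^(-x)
Applying y(0) = 0: C = 0 - 4 = -4
Particular solution: y = 4 - 4e^(-x)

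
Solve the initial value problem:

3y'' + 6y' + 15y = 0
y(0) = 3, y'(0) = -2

General solution: y = e^(-x)(C₁cos(2x) + C₂sin(2x))
Complex roots r = -1 ± 2i
Applying ICs: C₁ = 3, C₂ = 1/2
Particular solution: y = e^(-x)(3cos(2x) + (1/2)sin(2x))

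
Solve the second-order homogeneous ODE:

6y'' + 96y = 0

Characteristic equation: 6r² + 96 = 0
Divide by 6: r² + 16 = 0
Roots: r = ±4i (complex conjugates)
General solution: y = C₁cos(4x) + C₂sin(4x)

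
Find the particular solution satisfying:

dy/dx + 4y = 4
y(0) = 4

General solution: y = 1 + Ce^(-4x)
Applying y(0) = 4: C = 4 - 1 = 3
Particular solution: y = 1 + 3e^(-4x)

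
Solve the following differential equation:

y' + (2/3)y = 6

Using integrating factor method:

General solution: y = 9 + Ce^(-2x/3)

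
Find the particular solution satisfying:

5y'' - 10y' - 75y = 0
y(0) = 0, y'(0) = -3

General solution: y = C₁e^(5x) + C₂e^(-3x)
Applying ICs: C₁ = -3/8, C₂ = 3/8
Particular solution: y = -(3/8)e^(5x) + (3/8)e^(-3x)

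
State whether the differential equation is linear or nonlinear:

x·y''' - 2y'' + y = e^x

Linear (y and its derivatives appear to the first power only, no products of y terms)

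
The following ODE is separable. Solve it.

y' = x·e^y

Separating variables and integrating:
-e^(-y) = x²/2 + C

General solution: y = -ln(C - x²/2)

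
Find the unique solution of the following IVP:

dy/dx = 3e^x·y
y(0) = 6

General solution: y = Ce^(3e^x)
Applying IC y(0) = 6:
Particular solution: y = 6e^(3(e^x - 1))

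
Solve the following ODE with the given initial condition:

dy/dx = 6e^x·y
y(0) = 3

General solution: y = Ce^(6e^x)
Applying IC y(0) = 3:
Particular solution: y = 3e^(6(e^x - 1))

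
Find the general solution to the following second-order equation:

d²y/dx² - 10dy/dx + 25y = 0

Characteristic equation: r² - 10r + 25 = 0
Factored: (r - 5)² = 0
Repeated root: r = 5
General solution: y = (C₁ + C₂x)e^(5x)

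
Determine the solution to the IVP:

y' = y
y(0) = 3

General solution: y = Ce^x
Applying IC y(0) = 3:
Particular solution: y = 3e^x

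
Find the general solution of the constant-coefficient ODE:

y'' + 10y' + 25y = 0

Characteristic equation: r² + 10r + 25 = 0
Factored: (r + 5)² = 0
Repeated root: r = -5
General solution: y = (C₁ + C₂x)e^(-5x)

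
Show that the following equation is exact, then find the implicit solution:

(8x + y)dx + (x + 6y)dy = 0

Verify exactness: ∂M/∂y = ∂N/∂x ✓
Find F(x,y) such that ∂F/∂x = M, ∂F/∂y = N
Solution: 4x² + xy + 3y² = C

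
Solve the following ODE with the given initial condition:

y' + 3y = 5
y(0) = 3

General solution: y = 5/3 + Ce^(-3x)
Applying y(0) = 3: C = 3 - 5/3 = 4/3
Particular solution: y = 5/3 + (4/3)e^(-3x)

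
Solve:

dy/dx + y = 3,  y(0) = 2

General solution: y = 3 + Ce^(-x)
Applying y(0) = 2: C = 2 - 3 = -1
Particular solution: y = 3 - e^(-x)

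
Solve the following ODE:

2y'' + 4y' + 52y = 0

Characteristic equation: 2r² + 4r + 52 = 0
Divide by 2: r² + 2r + 26 = 0
Roots: r = -1 ± 5i (complex conjugates)
General solution: y = e^(-x)(C₁cos(5x) + C₂sin(5x))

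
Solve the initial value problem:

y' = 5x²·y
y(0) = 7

General solution: y = Ce^(5x³/3)
Applying IC y(0) = 7:
Particular solution: y = 7e^(5x³/3)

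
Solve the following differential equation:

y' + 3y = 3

Using integrating factor method:

General solution: y = 1 + Ce^(-3x)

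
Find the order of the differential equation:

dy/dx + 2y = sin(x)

The order is 1 (highest derivative is of order 1).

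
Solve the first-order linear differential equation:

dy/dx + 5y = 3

Using integrating factor method:

General solution: y = 3/5 + Ce^(-5x)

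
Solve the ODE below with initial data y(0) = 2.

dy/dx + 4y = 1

General solution: y = 1/4 + Ce^(-4x)
Applying y(0) = 2: C = 2 - 1/4 = 7/4
Particular solution: y = 1/4 + (7/4)e^(-4x)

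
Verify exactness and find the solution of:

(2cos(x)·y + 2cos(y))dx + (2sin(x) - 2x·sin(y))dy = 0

Verify exactness: ∂M/∂y = ∂N/∂x ✓
Find F(x,y) such that ∂F/∂x = M, ∂F/∂y = N
Solution: 2sin(x)·y + 2x·cos(y) = C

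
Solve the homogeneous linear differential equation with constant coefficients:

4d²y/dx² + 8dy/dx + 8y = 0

Characteristic equation: 4r² + 8r + 8 = 0
Divide by 4: r² + 2r + 2 = 0
Roots: r = -1 ± i (complex conjugates)
General solution: y = e^(-x)(C₁cos(x) + C₂sin(x))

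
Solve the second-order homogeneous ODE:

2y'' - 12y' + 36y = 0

Characteristic equation: 2r² - 12r + 36 = 0
Divide by 2: r² - 6r + 18 = 0
Roots: r = 3 ± 3i (complex conjugates)
General solution: y = e^(3x)(C₁cos(3x) + C₂sin(3x))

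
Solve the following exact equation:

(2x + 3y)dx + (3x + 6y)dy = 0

Verify exactness: ∂M/∂y = ∂N/∂x ✓
Find F(x,y) such that ∂F/∂x = M, ∂F/∂y = N
Solution: x² + 3xy + 3y² = C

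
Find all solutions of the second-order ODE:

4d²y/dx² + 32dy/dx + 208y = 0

Characteristic equation: 4r² + 32r + 208 = 0
Divide by 4: r² + 8r + 52 = 0
Roots: r = -4 ± 6i (complex conjugates)
General solution: y = e^(-4x)(C₁cos(6x) + C₂sin(6x))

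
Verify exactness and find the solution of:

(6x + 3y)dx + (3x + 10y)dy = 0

Verify exactness: ∂M/∂y = ∂N/∂x ✓
Find F(x,y) such that ∂F/∂x = M, ∂F/∂y = N
Solution: 3x² + 3xy + 5y² = C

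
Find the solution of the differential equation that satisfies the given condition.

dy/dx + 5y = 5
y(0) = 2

General solution: y = 1 + Ce^(-5x)
Applying y(0) = 2: C = 2 - 1 = 1
Particular solution: y = 1 + e^(-5x)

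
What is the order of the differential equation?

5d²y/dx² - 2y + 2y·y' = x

The order is 2 (highest derivative is of order 2).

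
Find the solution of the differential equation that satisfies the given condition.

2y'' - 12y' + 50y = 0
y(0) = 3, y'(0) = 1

General solution: y = e^(3x)(C₁cos(4x) + C₂sin(4x))
Complex roots r = 3 ± 4i
Applying ICs: C₁ = 3, C₂ = -2
Particular solution: y = e^(3x)(3cos(4x) - 2sin(4x))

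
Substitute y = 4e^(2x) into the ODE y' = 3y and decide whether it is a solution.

Verification:
y = 4e^(2x)
y' = 8e^(2x)
But 3y = 12e^(2x)
y' ≠ 3y — the derivative does not match

No, it is not a solution.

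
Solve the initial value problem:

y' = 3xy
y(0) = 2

General solution: y = Ce^(3x²/2)
Applying IC y(0) = 2:
Particular solution: y = 2e^(3x²/2)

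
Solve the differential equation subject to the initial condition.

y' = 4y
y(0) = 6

General solution: y = Ce^(4x)
Applying IC y(0) = 6:
Particular solution: y = 6e^(4x)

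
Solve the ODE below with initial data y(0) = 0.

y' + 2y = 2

General solution: y = 1 + Ce^(-2x)
Applying y(0) = 0: C = 0 - 1 = -1
Particular solution: y = 1 - e^(-2x)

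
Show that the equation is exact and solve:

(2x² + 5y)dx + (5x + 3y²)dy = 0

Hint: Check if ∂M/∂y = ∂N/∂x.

Verify exactness: ∂M/∂y = ∂N/∂x ✓
Find F(x,y) such that ∂F/∂x = M, ∂F/∂y = N
Solution: 2x³/3 + 5xy + y³ = C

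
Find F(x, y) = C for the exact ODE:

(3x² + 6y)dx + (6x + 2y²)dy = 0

Verify exactness: ∂M/∂y = ∂N/∂x ✓
Find F(x,y) such that ∂F/∂x = M, ∂F/∂y = N
Solution: x³ + 6xy + 2y³/3 = C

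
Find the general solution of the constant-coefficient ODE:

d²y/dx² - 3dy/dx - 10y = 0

Characteristic equation: r² - 3r - 10 = 0
Roots: r = 5, -2 (distinct real)
General solution: y = C₁e^(5x) + C₂e^(-2x)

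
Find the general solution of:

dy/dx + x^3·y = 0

Using integrating factor method:

General solution: y = Ce^(-x^4/4)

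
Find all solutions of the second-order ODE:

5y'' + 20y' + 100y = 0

Characteristic equation: 5r² + 20r + 100 = 0
Divide by 5: r² + 4r + 20 = 0
Roots: r = -2 ± 4i (complex conjugates)
General solution: y = e^(-2x)(C₁cos(4x) + C₂sin(4x))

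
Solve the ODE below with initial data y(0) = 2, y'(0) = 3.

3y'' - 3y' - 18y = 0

General solution: y = C₁e^(3x) + C₂e^(-2x)
Applying ICs: C₁ = 7/5, C₂ = 3/5
Particular solution: y = (7/5)e^(3x) + (3/5)e^(-2x)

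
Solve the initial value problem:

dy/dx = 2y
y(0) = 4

General solution: y = Ce^(2x)
Applying IC y(0) = 4:
Particular solution: y = 4e^(2x)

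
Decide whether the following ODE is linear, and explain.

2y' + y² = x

Nonlinear (y² term)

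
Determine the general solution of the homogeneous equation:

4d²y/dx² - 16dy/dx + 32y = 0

Characteristic equation: 4r² - 16r + 32 = 0
Divide by 4: r² - 4r + 8 = 0
Roots: r = 2 ± 2i (complex conjugates)
General solution: y = e^(2x)(C₁cos(2x) + C₂sin(2x))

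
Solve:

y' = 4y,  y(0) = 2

General solution: y = Ce^(4x)
Applying IC y(0) = 2:
Particular solution: y = 2e^(4x)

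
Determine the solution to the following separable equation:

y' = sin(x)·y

Separating variables and integrating:
ln|y| = -cos(x) + C

General solution: y = Ce^(-cos(x))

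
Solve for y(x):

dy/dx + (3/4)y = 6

Using integrating factor method:

General solution: y = 8 + Ce^(-3x/4)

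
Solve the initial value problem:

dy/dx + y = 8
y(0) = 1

General solution: y = 8 + Ce^(-x)
Applying y(0) = 1: C = 1 - 8 = -7
Particular solution: y = 8 - 7e^(-x)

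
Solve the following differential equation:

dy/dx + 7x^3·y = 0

Using integrating factor method:

General solution: y = Ce^(-7x^4/4)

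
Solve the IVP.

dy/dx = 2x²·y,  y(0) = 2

General solution: y = Ce^(2x³/3)
Applying IC y(0) = 2:
Particular solution: y = 2e^(2x³/3)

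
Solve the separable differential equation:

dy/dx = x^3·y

Separating variables and integrating:
ln|y| = x^4/4 + C

General solution: y = Ce^(x^4/4)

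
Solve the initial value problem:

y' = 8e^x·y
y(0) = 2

General solution: y = Ce^(8e^x)
Applying IC y(0) = 2:
Particular solution: y = 2e^(8(e^x - 1))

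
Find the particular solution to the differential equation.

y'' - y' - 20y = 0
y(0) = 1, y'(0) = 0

General solution: y = C₁e^(5x) + C₂e^(-4x)
Applying ICs: C₁ = 4/9, C₂ = 5/9
Particular solution: y = (4/9)e^(5x) + (5/9)e^(-4x)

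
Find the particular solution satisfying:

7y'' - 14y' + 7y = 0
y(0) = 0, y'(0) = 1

General solution: y = (C₁ + C₂x)e^x
Repeated root r = 1
Applying ICs: C₁ = 0, C₂ = 1
Particular solution: y = xe^x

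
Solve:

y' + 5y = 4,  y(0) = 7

General solution: y = 4/5 + Ce^(-5x)
Applying y(0) = 7: C = 7 - 4/5 = 31/5
Particular solution: y = 4/5 + (31/5)e^(-5x)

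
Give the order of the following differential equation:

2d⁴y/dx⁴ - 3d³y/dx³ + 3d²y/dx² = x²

The order is 4 (highest derivative is of order 4).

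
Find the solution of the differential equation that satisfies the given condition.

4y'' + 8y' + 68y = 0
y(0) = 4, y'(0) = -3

General solution: y = e^(-x)(C₁cos(4x) + C₂sin(4x))
Complex roots r = -1 ± 4i
Applying ICs: C₁ = 4, C₂ = 1/4
Particular solution: y = e^(-x)(4cos(4x) + (1/4)sin(4x))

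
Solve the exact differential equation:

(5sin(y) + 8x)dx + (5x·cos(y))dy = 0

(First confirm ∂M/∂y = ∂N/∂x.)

Verify exactness: ∂M/∂y = ∂N/∂x ✓
Find F(x,y) such that ∂F/∂x = M, ∂F/∂y = N
Solution: 5x·sin(y) + 4x² = C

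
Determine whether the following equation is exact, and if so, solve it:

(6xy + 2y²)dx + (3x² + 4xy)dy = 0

Verify exactness: ∂M/∂y = ∂N/∂x ✓
Find F(x,y) such that ∂F/∂x = M, ∂F/∂y = N
Solution: 3x²y + 2xy² = C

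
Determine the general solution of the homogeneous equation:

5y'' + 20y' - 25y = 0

Characteristic equation: 5r² + 20r - 25 = 0
Divide by 5: r² + 4r - 5 = 0
Roots: r = 1, -5 (distinct real)
General solution: y = C₁e^x + C₂e^(-5x)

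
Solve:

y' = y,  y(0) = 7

General solution: y = Ce^x
Applying IC y(0) = 7:
Particular solution: y = 7e^x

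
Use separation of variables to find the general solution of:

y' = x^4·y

Separating variables and integrating:
ln|y| = x^5/5 + C

General solution: y = Ce^(x^5/5)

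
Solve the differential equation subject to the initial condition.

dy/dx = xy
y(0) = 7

General solution: y = Ce^(x²/2)
Applying IC y(0) = 7:
Particular solution: y = 7e^(x²/2)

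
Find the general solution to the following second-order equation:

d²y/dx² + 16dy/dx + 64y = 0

Characteristic equation: r² + 16r + 64 = 0
Factored: (r + 8)² = 0
Repeated root: r = -8
General solution: y = (C₁ + C₂x)e^(-8x)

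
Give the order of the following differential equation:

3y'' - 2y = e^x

The order is 2 (highest derivative is of order 2).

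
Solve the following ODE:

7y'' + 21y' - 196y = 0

Characteristic equation: 7r² + 21r - 196 = 0
Divide by 7: r² + 3r - 28 = 0
Roots: r = 4, -7 (distinct real)
General solution: y = C₁e^(4x) + C₂e^(-7x)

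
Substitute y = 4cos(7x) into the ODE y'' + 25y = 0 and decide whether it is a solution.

Verification:
y'' = -196cos(7x)
y'' + 25y ≠ 0 (frequency mismatch: got 49 instead of 25)

No, it is not a solution.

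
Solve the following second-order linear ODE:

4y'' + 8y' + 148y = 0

Characteristic equation: 4r² + 8r + 148 = 0
Divide by 4: r² + 2r + 37 = 0
Roots: r = -1 ± 6i (complex conjugates)
General solution: y = e^(-x)(C₁cos(6x) + C₂sin(6x))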